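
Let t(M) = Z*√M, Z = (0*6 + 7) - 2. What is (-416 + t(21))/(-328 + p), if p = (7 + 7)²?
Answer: 104/33 - 5*√21/132 ≈ 2.9779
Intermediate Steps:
p = 196 (p = 14² = 196)
Z = 5 (Z = (0 + 7) - 2 = 7 - 2 = 5)
t(M) = 5*√M
(-416 + t(21))/(-328 + p) = (-416 + 5*√21)/(-328 + 196) = (-416 + 5*√21)/(-132) = (-416 + 5*√21)*(-1/132) = 104/33 - 5*√21/132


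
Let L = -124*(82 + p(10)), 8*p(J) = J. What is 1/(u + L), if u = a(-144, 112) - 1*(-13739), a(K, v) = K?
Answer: 1/3272 ≈ 0.00030562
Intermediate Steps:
p(J) = J/8
u = 13595 (u = -144 - 1*(-13739) = -144 + 13739 = 13595)
L = -10323 (L = -124*(82 + (1/8)*10) = -124*(82 + 5/4) = -124*333/4 = -10323)
1/(u + L) = 1/(13595 - 10323) = 1/3272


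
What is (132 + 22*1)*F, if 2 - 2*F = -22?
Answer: 1848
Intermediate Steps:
F = 12 (F = 1 - ½*(-22) = 1 + 11 = 12)
(132 + 22*1)*F = (132 + 22*1)*12 = (132 + 22)*12 = 154*12 = 1848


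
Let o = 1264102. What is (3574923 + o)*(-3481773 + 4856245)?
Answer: 6651104369800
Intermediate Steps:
(3574923 + o)*(-3481773 + 4856245) = (3574923 + 1264102)*(-3481773 + 4856245) = 4839025*1374472 = 6651104369800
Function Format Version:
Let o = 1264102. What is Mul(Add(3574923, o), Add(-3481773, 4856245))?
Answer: 6651104369800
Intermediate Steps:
Mul(Add(3574923, o), Add(-3481773, 4856245)) = Mul(Add(3574923, 1264102), Add(-3481773, 4856245)) = Mul(4839025, 1374472) = 6651104369800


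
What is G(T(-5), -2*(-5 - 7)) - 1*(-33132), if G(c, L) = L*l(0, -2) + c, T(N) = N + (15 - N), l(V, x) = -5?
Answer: 33027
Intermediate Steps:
T(N) = 15
G(c, L) = c - 5*L (G(c, L) = L*(-5) + c = -5*L + c = c - 5*L)
G(T(-5), -2*(-5 - 7)) - 1*(-33132) = (15 - (-10)*(-5 - 7)) - 1*(-33132) = (15 - (-10)*(-12)) + 33132 = (15 - 5*24) + 33132 = (15 - 120) + 33132 = -105 + 33132 = 33027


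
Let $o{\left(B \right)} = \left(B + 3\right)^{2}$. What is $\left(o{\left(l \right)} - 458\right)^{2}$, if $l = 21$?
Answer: $13924$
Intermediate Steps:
$o{\left(B \right)} = \left(3 + B\right)^{2}$
$\left(o{\left(l \right)} - 458\right)^{2} = \left(\left(3 + 21\right)^{2} - 458\right)^{2} = \left(24^{2} - 458\right)^{2} = \left(576 - 458\right)^{2} = 118^{2} = 13924$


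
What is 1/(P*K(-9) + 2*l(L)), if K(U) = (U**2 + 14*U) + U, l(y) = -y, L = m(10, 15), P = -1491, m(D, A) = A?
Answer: 1/80484 ≈ 1.2425e-5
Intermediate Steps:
L = 15
K(U) = U**2 + 15*U
1/(P*K(-9) + 2*l(L)) = 1/(-(-13419)*(15 - 9) + 2*(-1*15)) = 1/(-(-13419)*6 + 2*(-15)) = 1/(-1491*(-54) - 30) = 1/(80514 - 30) = 1/80484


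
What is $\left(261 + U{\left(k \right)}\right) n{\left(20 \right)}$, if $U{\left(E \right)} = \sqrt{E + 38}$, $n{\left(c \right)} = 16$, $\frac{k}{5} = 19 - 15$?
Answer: $4176 + 16 \sqrt{58} \approx 4297.9$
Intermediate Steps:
$k = 20$ ($k = 5 \left(19 - 15\right) = 5 \cdot 4 = 20$)
$U{\left(E \right)} = \sqrt{38 + E}$
$\left(261 + U{\left(k \right)}\right) n{\left(20 \right)} = \left(261 + \sqrt{38 + 20}\right) 16 = \left(261 + \sqrt{58}\right) 16 = 4176 + 16 \sqrt{58}$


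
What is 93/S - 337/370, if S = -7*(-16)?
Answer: -1667/20720 ≈ -0.080454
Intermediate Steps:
S = 112
93/S - 337/370 = 93/112 - 337/370 = -1667/20720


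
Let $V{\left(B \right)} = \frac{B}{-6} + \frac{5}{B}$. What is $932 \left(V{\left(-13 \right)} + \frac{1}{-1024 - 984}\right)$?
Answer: $\frac{32507461}{19578} \approx 1660.4$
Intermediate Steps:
$V{\left(B \right)} = \frac{5}{B} - \frac{B}{6}$ ($V{\left(B \right)} = B \left(- \frac{1}{6}\right) + \frac{5}{B} = - \frac{B}{6} + \frac{5}{B} = \frac{5}{B} - \frac{B}{6}$)
$932 \left(V{\left(-13 \right)} + \frac{1}{-1024 - 984}\right) = 932 \left(\left(\frac{5}{-13} - - \frac{13}{6}\right) + \frac{1}{-1024 - 984}\right) = 932 \left(\left(5 \left(- \frac{1}{13}\right) + \frac{13}{6}\right) + \frac{1}{-2008}\right) = 932 \left(\left(- \frac{5}{13} + \frac{13}{6}\right) - \frac{1}{2008}\right) = 932 \left(\frac{139}{78} - \frac{1}{2008}\right) = 932 \cdot \frac{139517}{78312} = \frac{32507461}{19578}$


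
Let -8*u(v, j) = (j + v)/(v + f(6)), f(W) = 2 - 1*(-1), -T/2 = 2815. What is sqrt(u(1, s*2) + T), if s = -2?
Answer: I*sqrt(360314)/8 ≈ 75.033*I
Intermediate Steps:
T = -5630 (T = -2*2815 = -5630)
f(W) = 3 (f(W) = 2 + 1 = 3)
u(v, j) = -(j + v)/(8*(3 + v)) (u(v, j) = -(j + v)/(8*(v + 3)) = -(j + v)/(8*(3 + v)))
sqrt(u(1, s*2) + T) = sqrt((-(-2)*2 - 1*1)/(8*(3 + 1)) - 5630) = sqrt((1/8)*(-1*(-4) - 1)/4 - 5630) = sqrt((1/8)*(1/4)*(4 - 1) - 5630) = sqrt((1/8)*(1/4)*3 - 5630) = sqrt(3/32 - 5630) = sqrt(-180157/32) = I*sqrt(360314)/8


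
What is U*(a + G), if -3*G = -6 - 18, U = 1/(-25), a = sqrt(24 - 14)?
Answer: -8/25 - sqrt(10)/25 ≈ -0.44649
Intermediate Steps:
a = sqrt(10) ≈ 3.1623
U = -1/25 ≈ -0.040000
G = 8 (G = -(-6 - 18)/3 = -1/3*(-24) = 8)
U*(a + G) = -(sqrt(10) + 8)/25 = -(8 + sqrt(10))/25 = -8/25 - sqrt(10)/25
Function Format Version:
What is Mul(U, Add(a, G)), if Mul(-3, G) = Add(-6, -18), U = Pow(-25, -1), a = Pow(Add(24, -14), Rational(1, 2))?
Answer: Add(Rational(-8, 25), Mul(Rational(-1, 25), Pow(10, Rational(1, 2)))) ≈ -0.44649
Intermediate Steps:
a = Pow(10, Rational(1, 2)) ≈ 3.1623
U = Rational(-1, 25) ≈ -0.040000
G = 8 (G = Mul(Rational(-1, 3), Add(-6, -18)) = Mul(Rational(-1, 3), -24) = 8)
Mul(U, Add(a, G)) = Mul(Rational(-1, 25), Add(Pow(10, Rational(1, 2)), 8)) = Mul(Rational(-1, 25), Add(8, Pow(10, Rational(1, 2)))) = Add(Rational(-8, 25), Mul(Rational(-1, 25), Pow(10, Rational(1, 2))))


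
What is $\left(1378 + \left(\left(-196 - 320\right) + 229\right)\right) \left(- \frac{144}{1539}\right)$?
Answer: $- \frac{17456}{171} \approx -102.08$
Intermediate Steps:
$\left(1378 + \left(\left(-196 - 320\right) + 229\right)\right) \left(- \frac{144}{1539}\right) = \left(1378 + \left(-516 + 229\right)\right) \left(\left(-144\right) \frac{1}{1539}\right) = \left(1378 - 287\right) \left(- \frac{16}{171}\right) = 1091 \left(- \frac{16}{171}\right) = - \frac{17456}{171}$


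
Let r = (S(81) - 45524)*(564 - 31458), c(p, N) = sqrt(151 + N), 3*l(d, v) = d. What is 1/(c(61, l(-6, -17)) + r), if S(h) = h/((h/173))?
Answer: 1401073794/1963007776233554287 - sqrt(149)/1963007776233554287 ≈ 7.1374e-10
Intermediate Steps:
l(d, v) = d/3
S(h) = 173 (S(h) = h/((h*(1/173))) = h/((h/173)) = h*(173/h) = 173)
r = 1401073794 (r = (173 - 45524)*(564 - 31458) = -45351*(-30894) = 1401073794)
1/(c(61, l(-6, -17)) + r) = 1/(sqrt(151 + (1/3)*(-6)) + 1401073794) = 1/(sqrt(151 - 2) + 1401073794) = 1/(sqrt(149) + 1401073794) = 1/(1401073794 + sqrt(149))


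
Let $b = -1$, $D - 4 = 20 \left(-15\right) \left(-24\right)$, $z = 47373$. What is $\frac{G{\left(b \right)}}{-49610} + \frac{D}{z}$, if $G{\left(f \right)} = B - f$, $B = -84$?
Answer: $\frac{361322399}{2350174530} \approx 0.15374$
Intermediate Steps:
$D = 7204$ ($D = 4 + 20 \left(-15\right) \left(-24\right) = 4 - -7200 = 4 + 7200 = 7204$)
$G{\left(f \right)} = -84 - f$
$\frac{G{\left(b \right)}}{-49610} + \frac{D}{z} = \frac{-84 - -1}{-49610} + \frac{7204}{47373} = \left(-84 + 1\right) \left(- \frac{1}{49610}\right) + 7204 \cdot \frac{1}{47373} = \left(-83\right) \left(- \frac{1}{49610}\right) + \frac{7204}{47373} = \frac{83}{49610} + \frac{7204}{47373} = \frac{361322399}{2350174530}$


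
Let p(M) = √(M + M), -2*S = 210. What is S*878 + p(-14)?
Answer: -92190 + 2*I*√7 ≈ -92190.0 + 5.2915*I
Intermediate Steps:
S = -105 (S = -½*210 = -105)
p(M) = √2*√M (p(M) = √(2*M) = √2*√M)
S*878 + p(-14) = -105*878 + √2*√(-14) = -92190 + √2*(I*√14) = -92190 + 2*I*√7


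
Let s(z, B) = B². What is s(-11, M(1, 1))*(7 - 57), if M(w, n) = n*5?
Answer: -1250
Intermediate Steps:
M(w, n) = 5*n
s(-11, M(1, 1))*(7 - 57) = (5*1)²*(7 - 57) = 5²*(-50) = 25*(-50) = -1250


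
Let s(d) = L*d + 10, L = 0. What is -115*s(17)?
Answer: -1150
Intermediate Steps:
s(d) = 10 (s(d) = 0*d + 10 = 0 + 10 = 10)
-115*s(17) = -115*10 = -1150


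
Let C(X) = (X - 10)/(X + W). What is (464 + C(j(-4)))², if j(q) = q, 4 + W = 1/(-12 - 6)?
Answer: 4560571024/21025 ≈ 2.1691e+5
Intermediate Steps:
W = -73/18 (W = -4 + 1/(-12 - 6) = -4 + 1/(-18) = -4 - 1/18 = -73/18 ≈ -4.0556)
C(X) = (-10 + X)/(-73/18 + X) (C(X) = (X - 10)/(X - 73/18) = (-10 + X)/(-73/18 + X))
(464 + C(j(-4)))² = (464 + 18*(-10 - 4)/(-73 + 18*(-4)))² = (464 + 18*(-14)/(-73 - 72))² = (464 + 18*(-14)/(-145))² = (464 + 18*(-1/145)*(-14))² = (464 + 252/145)² = (67532/145)² = 4560571024/21025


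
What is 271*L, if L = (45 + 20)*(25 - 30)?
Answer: -88075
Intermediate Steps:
L = -325 (L = 65*(-5) = -325)
271*L = 271*(-325) = -88075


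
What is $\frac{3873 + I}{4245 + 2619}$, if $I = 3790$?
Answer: $\frac{7663}{6864} \approx 1.1164$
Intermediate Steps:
$\frac{3873 + I}{4245 + 2619} = \frac{3873 + 3790}{4245 + 2619} = \frac{7663}{6864}$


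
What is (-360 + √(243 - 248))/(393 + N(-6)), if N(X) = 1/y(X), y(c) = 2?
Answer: -720/787 + 2*I*√5/787 ≈ -0.91487 + 0.0056825*I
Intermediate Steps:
N(X) = ½ (N(X) = 1/2 = ½)
(-360 + √(243 - 248))/(393 + N(-6)) = (-360 + √(243 - 248))/(393 + ½) = (-360 + √(-5))/(787/2) = (-360 + I*√5)*(2/787) = -720/787 + 2*I*√5/787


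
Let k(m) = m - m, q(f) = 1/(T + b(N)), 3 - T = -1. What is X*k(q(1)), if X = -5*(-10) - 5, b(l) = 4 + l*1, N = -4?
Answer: 0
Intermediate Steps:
b(l) = 4 + l
T = 4 (T = 3 - 1*(-1) = 3 + 1 = 4)
q(f) = ¼ (q(f) = 1/(4 + (4 - 4)) = 1/(4 + 0) = 1/4 = ¼)
X = 45 (X = 50 - 5 = 45)
k(m) = 0
X*k(q(1)) = 45*0 = 0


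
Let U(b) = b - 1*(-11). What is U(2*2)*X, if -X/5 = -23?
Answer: 1725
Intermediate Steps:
X = 115 (X = -5*(-23) = 115)
U(b) = 11 + b (U(b) = b + 11 = 11 + b)
U(2*2)*X = (11 + 2*2)*115 = (11 + 4)*115 = 15*115 = 1725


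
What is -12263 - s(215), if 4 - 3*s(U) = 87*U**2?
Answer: 3984782/3 ≈ 1.3283e+6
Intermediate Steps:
s(U) = 4/3 - 29*U**2
-12263 - s(215) = -12263 - (4/3 - 29*215**2) = -12263 - (4/3 - 29*46225) = -12263 - (4/3 - 1340525) = -12263 - 1*(-4021571/3) = -12263 + 4021571/3 = 3984782/3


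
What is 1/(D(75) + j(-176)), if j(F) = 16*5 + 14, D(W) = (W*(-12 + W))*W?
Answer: 1/354469 ≈ 2.8211e-6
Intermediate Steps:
D(W) = W²*(-12 + W)
j(F) = 94 (j(F) = 80 + 14 = 94)
1/(D(75) + j(-176)) = 1/(75²*(-12 + 75) + 94) = 1/(5625*63 + 94) = 1/(354375 + 94) = 1/354469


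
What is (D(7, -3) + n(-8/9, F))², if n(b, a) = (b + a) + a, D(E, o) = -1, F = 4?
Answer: 3025/81 ≈ 37.346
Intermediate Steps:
n(b, a) = b + 2*a (n(b, a) = (a + b) + a = b + 2*a)
(D(7, -3) + n(-8/9, F))² = (-1 + (-8/9 + 2*4))² = (-1 + (-8*⅑ + 8))² = (-1 + (-8/9 + 8))² = (-1 + 64/9)² = (55/9)² = 3025/81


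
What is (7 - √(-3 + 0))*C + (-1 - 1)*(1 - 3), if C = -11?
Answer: -73 + 11*I*√3 ≈ -73.0 + 19.053*I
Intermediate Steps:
(7 - √(-3 + 0))*C + (-1 - 1)*(1 - 3) = (7 - √(-3 + 0))*(-11) + (-1 - 1)*(1 - 3) = (7 - √(-3))*(-11) - 2*(-2) = (7 - I*√3)*(-11) + 4 = (-77 + 11*I*√3) + 4 = -73 + 11*I*√3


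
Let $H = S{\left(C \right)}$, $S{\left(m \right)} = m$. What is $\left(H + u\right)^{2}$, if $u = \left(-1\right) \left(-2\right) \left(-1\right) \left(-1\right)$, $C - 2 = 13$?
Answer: $289$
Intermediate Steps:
$C = 15$ ($C = 2 + 13 = 15$)
$H = 15$
$u = 2$ ($u = 2 \left(-1\right) \left(-1\right) = \left(-2\right) \left(-1\right) = 2$)
$\left(H + u\right)^{2} = \left(15 + 2\right)^{2} = 17^{2} = 289$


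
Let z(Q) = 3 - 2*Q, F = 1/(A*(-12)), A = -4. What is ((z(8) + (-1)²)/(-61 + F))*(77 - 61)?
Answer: 9216/2927 ≈ 3.1486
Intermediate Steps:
F = 1/48 (F = 1/(-4*(-12)) = 1/48 ≈ 0.020833)
((z(8) + (-1)²)/(-61 + F))*(77 - 61) = (((3 - 2*8) + (-1)²)/(-61 + 1/48))*(77 - 61) = (((3 - 16) + 1)/(-2927/48))*16 = ((-13 + 1)*(-48/2927))*16 = -12*(-48/2927)*16 = (576/2927)*16 = 9216/2927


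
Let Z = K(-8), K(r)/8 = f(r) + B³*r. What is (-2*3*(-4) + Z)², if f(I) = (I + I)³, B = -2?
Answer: 1038901824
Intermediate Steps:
f(I) = 8*I³ (f(I) = (2*I)³ = 8*I³)
K(r) = -64*r + 64*r³ (K(r) = 8*(8*r³ + (-2)³*r) = 8*(8*r³ - 8*r) = 8*(-8*r + 8*r³) = -64*r + 64*r³)
Z = -32256 (Z = 64*(-8)*(-1 + (-8)²) = 64*(-8)*(-1 + 64) = 64*(-8)*63 = -32256)
(-2*3*(-4) + Z)² = (-2*3*(-4) - 32256)² = (-6*(-4) - 32256)² = (24 - 32256)² = (-32232)² = 1038901824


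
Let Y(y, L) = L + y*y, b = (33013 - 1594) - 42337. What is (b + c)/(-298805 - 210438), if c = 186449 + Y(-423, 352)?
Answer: -354812/509243 ≈ -0.69674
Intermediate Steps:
b = -10918 (b = 31419 - 42337 = -10918)
Y(y, L) = L + y²
c = 365730 (c = 186449 + (352 + (-423)²) = 186449 + (352 + 178929) = 186449 + 179281 = 365730)
(b + c)/(-298805 - 210438) = (-10918 + 365730)/(-298805 - 210438) = 354812/(-509243) = 354812*(-1/509243) = -354812/509243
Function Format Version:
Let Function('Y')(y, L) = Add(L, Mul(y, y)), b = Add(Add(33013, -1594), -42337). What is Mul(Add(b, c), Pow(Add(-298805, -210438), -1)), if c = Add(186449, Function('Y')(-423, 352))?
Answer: Rational(-354812, 509243) ≈ -0.69674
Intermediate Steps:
b = -10918 (b = Add(31419, -42337) = -10918)
Function('Y')(y, L) = Add(L, Pow(y, 2))
c = 365730 (c = Add(186449, Add(352, Pow(-423, 2))) = Add(186449, Add(352, 178929)) = Add(186449, 179281) = 365730)
Mul(Add(b, c), Pow(Add(-298805, -210438), -1)) = Mul(Add(-10918, 365730), Pow(Add(-298805, -210438), -1)) = Mul(354812, Pow(-509243, -1)) = Mul(354812, Rational(-1, 509243)) = Rational(-354812, 509243)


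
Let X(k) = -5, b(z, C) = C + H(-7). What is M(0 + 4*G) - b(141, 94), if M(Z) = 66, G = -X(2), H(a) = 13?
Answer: -41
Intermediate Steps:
b(z, C) = 13 + C (b(z, C) = C + 13 = 13 + C)
G = 5 (G = -1*(-5) = 5)
M(0 + 4*G) - b(141, 94) = 66 - (13 + 94) = 66 - 1*107 = 66 - 107 = -41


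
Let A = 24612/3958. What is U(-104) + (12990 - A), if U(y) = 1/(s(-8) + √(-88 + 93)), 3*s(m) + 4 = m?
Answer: 282636028/21769 - √5/11 ≈ 12983.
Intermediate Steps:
s(m) = -4/3 + m/3
A = 12306/1979 (A = 24612*(1/3958) = 12306/1979 ≈ 6.2183)
U(y) = 1/(-4 + √5) (U(y) = 1/((-4/3 + (⅓)*(-8)) + √(-88 + 93)) = 1/((-4/3 - 8/3) + √5) = 1/(-4 + √5))
U(-104) + (12990 - A) = (-4/11 - √5/11) + (12990 - 1*12306/1979) = (-4/11 - √5/11) + (12990 - 12306/1979) = (-4/11 - √5/11) + 25694904/1979 = 282636028/21769 - √5/11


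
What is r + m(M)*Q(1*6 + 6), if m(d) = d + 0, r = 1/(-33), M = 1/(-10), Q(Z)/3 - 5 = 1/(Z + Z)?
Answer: -4073/2640 ≈ -1.5428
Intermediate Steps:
Q(Z) = 15 + 3/(2*Z) (Q(Z) = 15 + 3/(Z + Z) = 15 + 3/((2*Z)) = 15 + 3*(1/(2*Z)) = 15 + 3/(2*Z))
M = -1/10 ≈ -0.10000
r = -1/33 ≈ -0.030303
m(d) = d
r + m(M)*Q(1*6 + 6) = -1/33 - (15 + 3/(2*(1*6 + 6)))/10 = -1/33 - (15 + 3/(2*(6 + 6)))/10 = -1/33 - (15 + (3/2)/12)/10 = -1/33 - (15 + (3/2)*(1/12))/10 = -1/33 - (15 + 1/8)/10 = -1/33 - 1/10*121/8 = -1/33 - 121/80 = -4073/2640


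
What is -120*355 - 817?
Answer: -43417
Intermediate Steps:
-120*355 - 817 = -42600 - 817 = -43417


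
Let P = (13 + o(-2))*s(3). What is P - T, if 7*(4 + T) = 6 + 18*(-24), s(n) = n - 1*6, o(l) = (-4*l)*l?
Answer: 517/7 ≈ 73.857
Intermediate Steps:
o(l) = -4*l²
s(n) = -6 + n (s(n) = n - 6 = -6 + n)
T = -454/7 (T = -4 + (6 + 18*(-24))/7 = -4 + (6 - 432)/7 = -4 + (⅐)*(-426) = -4 - 426/7 = -454/7 ≈ -64.857)
P = 9 (P = (13 - 4*(-2)²)*(-6 + 3) = (13 - 4*4)*(-3) = (13 - 16)*(-3) = -3*(-3) = 9)
P - T = 9 - 1*(-454/7) = 9 + 454/7 = 517/7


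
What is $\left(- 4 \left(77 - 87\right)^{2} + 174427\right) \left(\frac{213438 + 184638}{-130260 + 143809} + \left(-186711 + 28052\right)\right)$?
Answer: $- \frac{374031482773305}{13549} \approx -2.7606 \cdot 10^{10}$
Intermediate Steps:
$\left(- 4 \left(77 - 87\right)^{2} + 174427\right) \left(\frac{213438 + 184638}{-130260 + 143809} + \left(-186711 + 28052\right)\right) = \left(- 4 \left(-10\right)^{2} + 174427\right) \left(\frac{398076}{13549} - 158659\right) = \left(\left(-4\right) 100 + 174427\right) \left(398076 \cdot \frac{1}{13549} - 158659\right) = \left(-400 + 174427\right) \left(\frac{398076}{13549} - 158659\right) = 174027 \left(- \frac{2149272715}{13549}\right) = - \frac{374031482773305}{13549}$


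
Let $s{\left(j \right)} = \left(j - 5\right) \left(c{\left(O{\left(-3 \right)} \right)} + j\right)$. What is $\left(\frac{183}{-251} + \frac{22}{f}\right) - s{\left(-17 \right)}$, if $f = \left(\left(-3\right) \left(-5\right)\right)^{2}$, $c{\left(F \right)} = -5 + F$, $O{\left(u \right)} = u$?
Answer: $- \frac{31096903}{56475} \approx -550.63$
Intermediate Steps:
$s{\left(j \right)} = \left(-8 + j\right) \left(-5 + j\right)$ ($s{\left(j \right)} = \left(j - 5\right) \left(\left(-5 - 3\right) + j\right) = \left(-5 + j\right) \left(-8 + j\right) = \left(-8 + j\right) \left(-5 + j\right)$)
$f = 225$ ($f = 15^{2} = 225$)
$\left(\frac{183}{-251} + \frac{22}{f}\right) - s{\left(-17 \right)} = \left(\frac{183}{-251} + \frac{22}{225}\right) - \left(40 + \left(-17\right)^{2} - -221\right) = \left(183 \left(- \frac{1}{251}\right) + 22 \cdot \frac{1}{225}\right) - \left(40 + 289 + 221\right) = \left(- \frac{183}{251} + \frac{22}{225}\right) - 550 = - \frac{35653}{56475} - 550 = - \frac{31096903}{56475}$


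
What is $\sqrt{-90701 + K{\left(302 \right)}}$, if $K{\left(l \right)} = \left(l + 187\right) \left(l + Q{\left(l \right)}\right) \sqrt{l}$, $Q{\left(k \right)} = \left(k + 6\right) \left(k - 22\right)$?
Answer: $\sqrt{-90701 + 42319038 \sqrt{302}} \approx 27117.0$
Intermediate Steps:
$Q{\left(k \right)} = \left(-22 + k\right) \left(6 + k\right)$ ($Q{\left(k \right)} = \left(6 + k\right) \left(-22 + k\right) = \left(-22 + k\right) \left(6 + k\right)$)
$K{\left(l \right)} = \sqrt{l} \left(187 + l\right) \left(-132 + l^{2} - 15 l\right)$ ($K{\left(l \right)} = \left(l + 187\right) \left(l - \left(132 - l^{2} + 16 l\right)\right) \sqrt{l} = \left(187 + l\right) \left(-132 + l^{2} - 15 l\right) \sqrt{l} = \sqrt{l} \left(187 + l\right) \left(-132 + l^{2} - 15 l\right)$)
$\sqrt{-90701 + K{\left(302 \right)}} = \sqrt{-90701 + \sqrt{302} \left(-24684 + 302^{3} - 886974 + 172 \cdot 302^{2}\right)} = \sqrt{-90701 + \sqrt{302} \left(-24684 + 27543608 - 886974 + 172 \cdot 91204\right)} = \sqrt{-90701 + \sqrt{302} \left(-24684 + 27543608 - 886974 + 15687088\right)} = \sqrt{-90701 + \sqrt{302} \cdot 42319038} = \sqrt{-90701 + 42319038 \sqrt{302}}$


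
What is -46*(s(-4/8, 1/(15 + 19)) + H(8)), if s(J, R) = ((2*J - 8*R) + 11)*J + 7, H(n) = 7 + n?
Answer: -13386/17 ≈ -787.41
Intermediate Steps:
s(J, R) = 7 + J*(11 - 8*R + 2*J) (s(J, R) = ((-8*R + 2*J) + 11)*J + 7 = (11 - 8*R + 2*J)*J + 7 = J*(11 - 8*R + 2*J) + 7 = 7 + J*(11 - 8*R + 2*J))
-46*(s(-4/8, 1/(15 + 19)) + H(8)) = -46*((7 + 2*(-4/8)**2 + 11*(-4/8) - 8*(-4/8)/(15 + 19)) + (7 + 8)) = -46*((7 + 2*(-4*1/8)**2 + 11*(-4*1/8) - 8*(-4*1/8)/34) + 15) = -46*((7 + 2*(-1/2)**2 + 11*(-1/2) - 8*(-1/2)*1/34) + 15) = -46*((7 + 2*(1/4) - 11/2 + 2/17) + 15) = -46*((7 + 1/2 - 11/2 + 2/17) + 15) = -46*(36/17 + 15) = -46*291/17 = -13386/17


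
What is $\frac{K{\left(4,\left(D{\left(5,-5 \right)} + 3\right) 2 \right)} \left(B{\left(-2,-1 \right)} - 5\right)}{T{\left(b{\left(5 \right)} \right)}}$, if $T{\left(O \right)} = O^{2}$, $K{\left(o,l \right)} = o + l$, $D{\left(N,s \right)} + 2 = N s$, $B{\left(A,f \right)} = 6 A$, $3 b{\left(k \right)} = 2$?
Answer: $1683$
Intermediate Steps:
$b{\left(k \right)} = \frac{2}{3}$ ($b{\left(k \right)} = \frac{1}{3} \cdot 2 = \frac{2}{3}$)
$D{\left(N,s \right)} = -2 + N s$
$K{\left(o,l \right)} = l + o$
$\frac{K{\left(4,\left(D{\left(5,-5 \right)} + 3\right) 2 \right)} \left(B{\left(-2,-1 \right)} - 5\right)}{T{\left(b{\left(5 \right)} \right)}} = \frac{\left(\left(\left(-2 + 5 \left(-5\right)\right) + 3\right) 2 + 4\right) \left(6 \left(-2\right) - 5\right)}{\left(\frac{2}{3}\right)^{2}} = \frac{\left(\left(\left(-2 - 25\right) + 3\right) 2 + 4\right) \left(-12 - 5\right)}{\frac{4}{9}} = \left(\left(-27 + 3\right) 2 + 4\right) \left(-17\right) \frac{9}{4} = \left(\left(-24\right) 2 + 4\right) \left(-17\right) \frac{9}{4} = \left(-48 + 4\right) \left(-17\right) \frac{9}{4} = \left(-44\right) \left(-17\right) \frac{9}{4} = 748 \cdot \frac{9}{4} = 1683$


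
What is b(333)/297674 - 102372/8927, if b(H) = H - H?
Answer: -102372/8927 ≈ -11.468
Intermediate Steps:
b(H) = 0
b(333)/297674 - 102372/8927 = 0/297674 - 102372/8927 = 0*(1/297674) - 102372*1/8927 = 0 - 102372/8927 = -102372/8927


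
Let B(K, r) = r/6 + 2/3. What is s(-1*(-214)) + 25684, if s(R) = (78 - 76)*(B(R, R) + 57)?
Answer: 77612/3 ≈ 25871.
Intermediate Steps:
B(K, r) = 2/3 + r/6 (B(K, r) = r*(1/6) + 2*(1/3) = r/6 + 2/3 = 2/3 + r/6)
s(R) = 346/3 + R/3 (s(R) = (78 - 76)*((2/3 + R/6) + 57) = 2*(173/3 + R/6) = 346/3 + R/3)
s(-1*(-214)) + 25684 = (346/3 + (-1*(-214))/3) + 25684 = (346/3 + (1/3)*214) + 25684 = (346/3 + 214/3) + 25684 = 560/3 + 25684 = 77612/3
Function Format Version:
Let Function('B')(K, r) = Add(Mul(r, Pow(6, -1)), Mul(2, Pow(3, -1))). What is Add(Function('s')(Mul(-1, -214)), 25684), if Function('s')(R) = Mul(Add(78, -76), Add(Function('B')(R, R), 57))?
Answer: Rational(77612, 3) ≈ 25871.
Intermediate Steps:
Function('B')(K, r) = Add(Rational(2, 3), Mul(Rational(1, 6), r)) (Function('B')(K, r) = Add(Mul(r, Rational(1, 6)), Mul(2, Rational(1, 3))) = Add(Mul(Rational(1, 6), r), Rational(2, 3)) = Add(Rational(2, 3), Mul(Rational(1, 6), r)))
Function('s')(R) = Add(Rational(346, 3), Mul(Rational(1, 3), R)) (Function('s')(R) = Mul(Add(78, -76), Add(Add(Rational(2, 3), Mul(Rational(1, 6), R)), 57)) = Mul(2, Add(Rational(173, 3), Mul(Rational(1, 6), R))) = Add(Rational(346, 3), Mul(Rational(1, 3), R)))
Add(Function('s')(Mul(-1, -214)), 25684) = Add(Add(Rational(346, 3), Mul(Rational(1, 3), Mul(-1, -214))), 25684) = Add(Add(Rational(346, 3), Mul(Rational(1, 3), 214)), 25684) = Add(Add(Rational(346, 3), Rational(214, 3)), 25684) = Add(Rational(560, 3), 25684) = Rational(77612, 3)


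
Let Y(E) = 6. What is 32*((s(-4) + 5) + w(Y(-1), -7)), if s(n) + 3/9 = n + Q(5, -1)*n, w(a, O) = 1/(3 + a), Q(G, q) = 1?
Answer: -928/9 ≈ -103.11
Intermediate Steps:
s(n) = -⅓ + 2*n (s(n) = -⅓ + (n + 1*n) = -⅓ + (n + n) = -⅓ + 2*n)
32*((s(-4) + 5) + w(Y(-1), -7)) = 32*(((-⅓ + 2*(-4)) + 5) + 1/(3 + 6)) = 32*(((-⅓ - 8) + 5) + 1/9) = 32*((-25/3 + 5) + ⅑) = 32*(-10/3 + ⅑) = 32*(-29/9) = -928/9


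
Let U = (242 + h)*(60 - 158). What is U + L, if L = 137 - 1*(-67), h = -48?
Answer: -18808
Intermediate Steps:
U = -19012 (U = (242 - 48)*(60 - 158) = 194*(-98) = -19012)
L = 204 (L = 137 + 67 = 204)
U + L = -19012 + 204 = -18808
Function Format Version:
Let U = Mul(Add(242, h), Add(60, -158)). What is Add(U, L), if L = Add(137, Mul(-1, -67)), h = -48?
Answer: -18808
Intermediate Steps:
U = -19012 (U = Mul(Add(242, -48), Add(60, -158)) = Mul(194, -98) = -19012)
L = 204 (L = Add(137, 67) = 204)
Add(U, L) = Add(-19012, 204) = -18808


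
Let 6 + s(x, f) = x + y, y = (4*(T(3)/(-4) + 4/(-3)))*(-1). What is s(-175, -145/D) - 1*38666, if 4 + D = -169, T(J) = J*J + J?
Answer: -116489/3 ≈ -38830.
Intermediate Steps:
T(J) = J + J² (T(J) = J² + J = J + J²)
y = 52/3 (y = (4*((3*(1 + 3))/(-4) + 4/(-3)))*(-1) = (4*((3*4)*(-¼) + 4*(-⅓)))*(-1) = (4*(12*(-¼) - 4/3))*(-1) = (4*(-3 - 4/3))*(-1) = (4*(-13/3))*(-1) = -52/3*(-1) = 52/3 ≈ 17.333)
D = -173 (D = -4 - 169 = -173)
s(x, f) = 34/3 + x (s(x, f) = -6 + (x + 52/3) = -6 + (52/3 + x) = 34/3 + x)
s(-175, -145/D) - 1*38666 = (34/3 - 175) - 1*38666 = -491/3 - 38666 = -116489/3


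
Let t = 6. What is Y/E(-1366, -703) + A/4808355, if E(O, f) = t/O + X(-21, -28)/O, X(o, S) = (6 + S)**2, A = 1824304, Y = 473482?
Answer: -62198594012266/47121879 ≈ -1.3200e+6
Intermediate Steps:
E(O, f) = 490/O (E(O, f) = 6/O + (6 - 28)**2/O = 6/O + (-22)**2/O = 6/O + 484/O = 490/O)
Y/E(-1366, -703) + A/4808355 = 473482/((490/(-1366))) + 1824304/4808355 = 473482/((490*(-1/1366))) + 1824304*(1/4808355) = 473482/(-245/683) + 1824304/4808355 = 473482*(-683/245) + 1824304/4808355 = -323388206/245 + 1824304/4808355 = -62198594012266/47121879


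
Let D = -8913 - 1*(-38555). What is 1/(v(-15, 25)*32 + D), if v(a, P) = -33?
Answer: 1/28586 ≈ 3.4982e-5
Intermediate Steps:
D = 29642 (D = -8913 + 38555 = 29642)
1/(v(-15, 25)*32 + D) = 1/(-33*32 + 29642) = 1/(-1056 + 29642) = 1/28586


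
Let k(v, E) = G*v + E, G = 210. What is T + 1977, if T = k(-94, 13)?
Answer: -17750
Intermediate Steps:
k(v, E) = E + 210*v (k(v, E) = 210*v + E = E + 210*v)
T = -19727 (T = 13 + 210*(-94) = 13 - 19740 = -19727)
T + 1977 = -19727 + 1977 = -17750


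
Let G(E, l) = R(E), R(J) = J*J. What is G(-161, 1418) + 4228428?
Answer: 4254349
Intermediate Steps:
R(J) = J²
G(E, l) = E²
G(-161, 1418) + 4228428 = (-161)² + 4228428 = 25921 + 4228428 = 4254349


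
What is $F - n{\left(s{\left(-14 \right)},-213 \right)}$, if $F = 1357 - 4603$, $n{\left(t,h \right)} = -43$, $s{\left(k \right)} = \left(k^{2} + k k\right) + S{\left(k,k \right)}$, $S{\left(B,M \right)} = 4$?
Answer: $-3203$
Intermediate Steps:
$s{\left(k \right)} = 4 + 2 k^{2}$ ($s{\left(k \right)} = \left(k^{2} + k k\right) + 4 = \left(k^{2} + k^{2}\right) + 4 = 2 k^{2} + 4 = 4 + 2 k^{2}$)
$F = -3246$ ($F = 1357 - 4603 = -3246$)
$F - n{\left(s{\left(-14 \right)},-213 \right)} = -3246 - -43 = -3246 + 43 = -3203$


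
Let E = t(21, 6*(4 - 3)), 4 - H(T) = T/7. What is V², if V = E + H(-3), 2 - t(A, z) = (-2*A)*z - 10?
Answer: 3530641/49 ≈ 72054.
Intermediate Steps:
H(T) = 4 - T/7
t(A, z) = 12 + 2*A*z (t(A, z) = 2 - ((-2*A)*z - 10) = 2 - (-2*A*z - 10) = 2 - (-10 - 2*A*z) = 2 + (10 + 2*A*z) = 12 + 2*A*z)
E = 264 (E = 12 + 2*21*(6*(4 - 3)) = 12 + 2*21*(6*1) = 12 + 2*21*6 = 12 + 252 = 264)
V = 1879/7 (V = 264 + (4 - ⅐*(-3)) = 264 + (4 + 3/7) = 264 + 31/7 = 1879/7 ≈ 268.43)
V² = (1879/7)² = 3530641/49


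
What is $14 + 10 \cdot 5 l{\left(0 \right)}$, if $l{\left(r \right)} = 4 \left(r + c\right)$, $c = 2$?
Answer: $414$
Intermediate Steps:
$l{\left(r \right)} = 8 + 4 r$ ($l{\left(r \right)} = 4 \left(r + 2\right) = 4 \left(2 + r\right) = 8 + 4 r$)
$14 + 10 \cdot 5 l{\left(0 \right)} = 14 + 10 \cdot 5 \left(8 + 4 \cdot 0\right) = 14 + 10 \cdot 5 \left(8 + 0\right) = 14 + 10 \cdot 5 \cdot 8 = 14 + 10 \cdot 40 = 14 + 400 = 414$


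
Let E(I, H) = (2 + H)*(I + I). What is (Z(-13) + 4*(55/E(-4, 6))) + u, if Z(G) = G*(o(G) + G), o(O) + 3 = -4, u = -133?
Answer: 1977/16 ≈ 123.56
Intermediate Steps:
E(I, H) = 2*I*(2 + H) (E(I, H) = (2 + H)*(2*I) = 2*I*(2 + H))
o(O) = -7 (o(O) = -3 - 4 = -7)
Z(G) = G*(-7 + G)
(Z(-13) + 4*(55/E(-4, 6))) + u = (-13*(-7 - 13) + 4*(55/((2*(-4)*(2 + 6))))) - 133 = (-13*(-20) + 4*(55/((2*(-4)*8)))) - 133 = (260 + 4*(55/(-64))) - 133 = (260 + 4*(55*(-1/64))) - 133 = (260 + 4*(-55/64)) - 133 = (260 - 55/16) - 133 = 4105/16 - 133 = 1977/16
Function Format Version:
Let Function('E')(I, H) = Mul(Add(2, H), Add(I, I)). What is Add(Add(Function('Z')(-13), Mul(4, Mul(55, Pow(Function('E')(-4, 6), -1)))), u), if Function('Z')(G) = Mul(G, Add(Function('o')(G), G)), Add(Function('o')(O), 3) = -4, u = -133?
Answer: Rational(1977, 16) ≈ 123.56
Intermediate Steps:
Function('E')(I, H) = Mul(2, I, Add(2, H)) (Function('E')(I, H) = Mul(Add(2, H), Mul(2, I)) = Mul(2, I, Add(2, H)))
Function('o')(O) = -7 (Function('o')(O) = Add(-3, -4) = -7)
Function('Z')(G) = Mul(G, Add(-7, G))
Add(Add(Function('Z')(-13), Mul(4, Mul(55, Pow(Function('E')(-4, 6), -1)))), u) = Add(Add(Mul(-13, Add(-7, -13)), Mul(4, Mul(55, Pow(Mul(2, -4, Add(2, 6)), -1)))), -133) = Add(Add(Mul(-13, -20), Mul(4, Mul(55, Pow(Mul(2, -4, 8), -1)))), -133) = Add(Add(260, Mul(4, Mul(55, Pow(-64, -1)))), -133) = Add(Add(260, Mul(4, Mul(55, Rational(-1, 64)))), -133) = Add(Add(260, Mul(4, Rational(-55, 64))), -133) = Add(Add(260, Rational(-55, 16)), -133) = Add(Rational(4105, 16), -133) = Rational(1977, 16)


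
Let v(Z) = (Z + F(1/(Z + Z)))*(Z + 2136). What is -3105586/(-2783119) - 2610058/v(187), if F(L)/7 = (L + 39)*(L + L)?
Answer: -412948889742140906/85214473630160055 ≈ -4.8460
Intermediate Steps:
F(L) = 14*L*(39 + L) (F(L) = 7*((L + 39)*(L + L)) = 7*((39 + L)*(2*L)) = 7*(2*L*(39 + L)) = 14*L*(39 + L))
v(Z) = (2136 + Z)*(Z + 7*(39 + 1/(2*Z))/Z) (v(Z) = (Z + 14*(39 + 1/(Z + Z))/(Z + Z))*(Z + 2136) = (Z + 14*(39 + 1/(2*Z))/((2*Z)))*(2136 + Z) = (Z + 14*(1/(2*Z))*(39 + 1/(2*Z)))*(2136 + Z) = (Z + 7*(39 + 1/(2*Z))/Z)*(2136 + Z) = (2136 + Z)*(Z + 7*(39 + 1/(2*Z))/Z))
-3105586/(-2783119) - 2610058/v(187) = -3105586/(-2783119) - 2610058/(273 + 187² + 2136*187 + 7476/187² + (1166263/2)/187) = -3105586*(-1/2783119) - 2610058/(273 + 34969 + 399432 + 7476*(1/34969) + (1166263/2)*(1/187)) = 3105586/2783119 - 2610058/(273 + 34969 + 399432 + 7476/34969 + 1166263/374) = 3105586/2783119 - 2610058/30618336345/69938 = 3105586/2783119 - 2610058*69938/30618336345 = 3105586/2783119 - 182542236404/30618336345 = -412948889742140906/85214473630160055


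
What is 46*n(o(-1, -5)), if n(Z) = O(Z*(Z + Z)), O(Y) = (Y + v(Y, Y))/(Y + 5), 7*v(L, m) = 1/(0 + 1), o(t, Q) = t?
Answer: 690/49 ≈ 14.082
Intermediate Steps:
v(L, m) = ⅐ (v(L, m) = 1/(7*(0 + 1)) = (⅐)/1 = (⅐)*1 = ⅐)
O(Y) = (⅐ + Y)/(5 + Y) (O(Y) = (Y + ⅐)/(Y + 5) = (⅐ + Y)/(5 + Y))
n(Z) = (⅐ + 2*Z²)/(5 + 2*Z²) (n(Z) = (⅐ + Z*(Z + Z))/(5 + Z*(Z + Z)) = (⅐ + Z*(2*Z))/(5 + Z*(2*Z)) = (⅐ + 2*Z²)/(5 + 2*Z²))
46*n(o(-1, -5)) = 46*((1 + 14*(-1)²)/(7*(5 + 2*(-1)²))) = 46*((1 + 14*1)/(7*(5 + 2*1))) = 46*((1 + 14)/(7*(5 + 2))) = 46*((⅐)*15/7) = 46*((⅐)*(⅐)*15) = 46*(15/49) = 690/49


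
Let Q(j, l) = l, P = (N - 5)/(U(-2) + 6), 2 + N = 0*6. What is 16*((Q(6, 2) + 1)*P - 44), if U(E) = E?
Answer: -788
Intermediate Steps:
N = -2 (N = -2 + 0*6 = -2 + 0 = -2)
P = -7/4 (P = (-2 - 5)/(-2 + 6) = -7/4 ≈ -1.7500)
16*((Q(6, 2) + 1)*P - 44) = 16*((2 + 1)*(-7/4) - 44) = 16*(3*(-7/4) - 44) = 16*(-21/4 - 44) = 16*(-197/4) = -788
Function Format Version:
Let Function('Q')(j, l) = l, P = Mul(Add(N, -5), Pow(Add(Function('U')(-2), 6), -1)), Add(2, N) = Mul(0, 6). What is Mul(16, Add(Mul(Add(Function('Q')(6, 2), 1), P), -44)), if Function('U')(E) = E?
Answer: -788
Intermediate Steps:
N = -2 (N = Add(-2, Mul(0, 6)) = Add(-2, 0) = -2)
P = Rational(-7, 4) (P = Mul(Add(-2, -5), Pow(Add(-2, 6), -1)) = Mul(-7, Pow(4, -1)) = Mul(-7, Rational(1, 4)) = Rational(-7, 4) ≈ -1.7500)
Mul(16, Add(Mul(Add(Function('Q')(6, 2), 1), P), -44)) = Mul(16, Add(Mul(Add(2, 1), Rational(-7, 4)), -44)) = Mul(16, Add(Mul(3, Rational(-7, 4)), -44)) = Mul(16, Add(Rational(-21, 4), -44)) = Mul(16, Rational(-197, 4)) = -788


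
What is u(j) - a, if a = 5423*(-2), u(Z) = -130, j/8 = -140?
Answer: 10716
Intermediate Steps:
j = -1120 (j = 8*(-140) = -1120)
a = -10846
u(j) - a = -130 - 1*(-10846) = -130 + 10846 = 10716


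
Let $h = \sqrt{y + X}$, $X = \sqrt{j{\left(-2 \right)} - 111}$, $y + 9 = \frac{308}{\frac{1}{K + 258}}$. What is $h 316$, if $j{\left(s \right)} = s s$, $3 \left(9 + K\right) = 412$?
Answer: $\frac{316 \sqrt{1070835 + 9 i \sqrt{107}}}{3} \approx 1.09 \cdot 10^{5} + 4.7382 i$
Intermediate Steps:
$K = \frac{385}{3}$ ($K = -9 + \frac{1}{3} \cdot 412 = -9 + \frac{412}{3} = \frac{385}{3} \approx 128.33$)
$j{\left(s \right)} = s^{2}$
$y = \frac{356945}{3}$ ($y = -9 + \frac{308}{\frac{1}{\frac{385}{3} + 258}} = -9 + \frac{308}{\frac{1}{\frac{1159}{3}}} = -9 + \frac{308}{\frac{3}{1159}} = -9 + 308 \cdot \frac{1159}{3} = -9 + \frac{356972}{3} = \frac{356945}{3} \approx 1.1898 \cdot 10^{5}$)
$X = i \sqrt{107}$ ($X = \sqrt{\left(-2\right)^{2} - 111} = \sqrt{4 - 111} = \sqrt{-107} = i \sqrt{107} \approx 10.344 i$)
$h = \sqrt{\frac{356945}{3} + i \sqrt{107}} \approx 344.94 + 0.015 i$
$h 316 = \frac{\sqrt{1070835 + 9 i \sqrt{107}}}{3} \cdot 316 = \frac{316 \sqrt{1070835 + 9 i \sqrt{107}}}{3}$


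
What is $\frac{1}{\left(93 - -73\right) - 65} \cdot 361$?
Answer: $\frac{361}{101} \approx 3.5743$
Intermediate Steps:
$\frac{1}{\left(93 - -73\right) - 65} \cdot 361 = \frac{1}{\left(93 + 73\right) - 65} \cdot 361 = \frac{1}{166 - 65} \cdot 361 = \frac{1}{101} \cdot 361 = \frac{361}{101}$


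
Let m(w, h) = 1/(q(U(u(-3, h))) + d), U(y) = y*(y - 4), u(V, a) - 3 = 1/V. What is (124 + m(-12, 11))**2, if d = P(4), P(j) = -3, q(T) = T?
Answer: 53392249/3481 ≈ 15338.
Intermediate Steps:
u(V, a) = 3 + 1/V
U(y) = y*(-4 + y)
d = -3
m(w, h) = -9/59 (m(w, h) = 1/((3 + 1/(-3))*(-4 + (3 + 1/(-3))) - 3) = 1/((3 - 1/3)*(-4 + (3 - 1/3)) - 3) = 1/(8*(-4 + 8/3)/3 - 3) = 1/((8/3)*(-4/3) - 3) = 1/(-32/9 - 3) = 1/(-59/9) = -9/59)
(124 + m(-12, 11))**2 = (124 - 9/59)**2 = (7307/59)**2 = 53392249/3481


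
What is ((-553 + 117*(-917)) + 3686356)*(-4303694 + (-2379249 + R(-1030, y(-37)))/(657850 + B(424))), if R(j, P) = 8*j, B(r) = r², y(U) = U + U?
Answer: -6450071764435265781/418813 ≈ -1.5401e+13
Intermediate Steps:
y(U) = 2*U
((-553 + 117*(-917)) + 3686356)*(-4303694 + (-2379249 + R(-1030, y(-37)))/(657850 + B(424))) = ((-553 + 117*(-917)) + 3686356)*(-4303694 + (-2379249 + 8*(-1030))/(657850 + 424²)) = ((-553 - 107289) + 3686356)*(-4303694 + (-2379249 - 8240)/(657850 + 179776)) = (-107842 + 3686356)*(-4303694 - 2387489/837626) = 3578514*(-4303694 - 2387489*1/837626) = 3578514*(-4303694 - 2387489/837626) = 3578514*(-3604888377933/837626) = -6450071764435265781/418813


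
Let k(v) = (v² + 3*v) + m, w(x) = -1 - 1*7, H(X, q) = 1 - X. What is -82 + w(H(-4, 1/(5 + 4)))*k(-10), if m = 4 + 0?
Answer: -674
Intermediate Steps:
m = 4
w(x) = -8 (w(x) = -1 - 7 = -8)
k(v) = 4 + v² + 3*v (k(v) = (v² + 3*v) + 4 = 4 + v² + 3*v)
-82 + w(H(-4, 1/(5 + 4)))*k(-10) = -82 - 8*(4 + (-10)² + 3*(-10)) = -82 - 8*(4 + 100 - 30) = -82 - 8*74 = -82 - 592 = -674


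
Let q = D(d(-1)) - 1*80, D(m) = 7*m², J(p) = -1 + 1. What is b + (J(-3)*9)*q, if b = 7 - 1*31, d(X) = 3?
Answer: -24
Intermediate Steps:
J(p) = 0
b = -24 (b = 7 - 31 = -24)
q = -17 (q = 7*3² - 1*80 = 7*9 - 80 = 63 - 80 = -17)
b + (J(-3)*9)*q = -24 + (0*9)*(-17) = -24 + 0*(-17) = -24 + 0 = -24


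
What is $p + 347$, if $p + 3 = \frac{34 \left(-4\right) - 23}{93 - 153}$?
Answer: $\frac{6933}{20} \approx 346.65$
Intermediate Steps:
$p = - \frac{7}{20}$ ($p = -3 + \frac{34 \left(-4\right) - 23}{93 - 153} = -3 + \frac{-136 - 23}{-60} = -3 - - \frac{53}{20} = -3 + \frac{53}{20} = - \frac{7}{20} \approx -0.35$)
$p + 347 = - \frac{7}{20} + 347 = \frac{6933}{20}$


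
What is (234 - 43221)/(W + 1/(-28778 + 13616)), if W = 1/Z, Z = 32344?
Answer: 10540406553768/8591 ≈ 1.2269e+9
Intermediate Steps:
W = 1/32344 ≈ 3.0918e-5
(234 - 43221)/(W + 1/(-28778 + 13616)) = (234 - 43221)/(1/32344 + 1/(-28778 + 13616)) = -42987/(1/32344 + 1/(-15162)) = -42987/(1/32344 - 1/15162) = -42987/(-8591/245199864) = -42987*(-245199864/8591) = 10540406553768/8591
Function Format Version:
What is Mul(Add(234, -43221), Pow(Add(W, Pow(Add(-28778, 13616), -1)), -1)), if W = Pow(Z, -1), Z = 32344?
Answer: Rational(10540406553768, 8591) ≈ 1.2269e+9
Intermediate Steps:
W = Rational(1, 32344) (W = Pow(32344, -1) = Rational(1, 32344) ≈ 3.0918e-5)
Mul(Add(234, -43221), Pow(Add(W, Pow(Add(-28778, 13616), -1)), -1)) = Mul(Add(234, -43221), Pow(Add(Rational(1, 32344), Pow(Add(-28778, 13616), -1)), -1)) = Mul(-42987, Pow(Add(Rational(1, 32344), Pow(-15162, -1)), -1)) = Mul(-42987, Pow(Add(Rational(1, 32344), Rational(-1, 15162)), -1)) = Mul(-42987, Pow(Rational(-8591, 245199864), -1)) = Mul(-42987, Rational(-245199864, 8591)) = Rational(10540406553768, 8591)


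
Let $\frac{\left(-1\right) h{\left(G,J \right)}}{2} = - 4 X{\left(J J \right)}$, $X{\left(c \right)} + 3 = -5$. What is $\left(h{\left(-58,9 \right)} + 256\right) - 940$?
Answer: $-748$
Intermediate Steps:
$X{\left(c \right)} = -8$ ($X{\left(c \right)} = -3 - 5 = -8$)
$h{\left(G,J \right)} = -64$ ($h{\left(G,J \right)} = - 2 \left(\left(-4\right) \left(-8\right)\right) = \left(-2\right) 32 = -64$)
$\left(h{\left(-58,9 \right)} + 256\right) - 940 = \left(-64 + 256\right) - 940 = 192 - 940 = -748$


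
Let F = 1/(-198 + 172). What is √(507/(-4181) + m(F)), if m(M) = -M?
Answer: I*√978462706/108706 ≈ 0.28775*I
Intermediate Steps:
F = -1/26 (F = 1/(-26) = -1/26 ≈ -0.038462)
√(507/(-4181) + m(F)) = √(507/(-4181) - 1*(-1/26)) = √(507*(-1/4181) + 1/26) = √(-507/4181 + 1/26) = √(-9001/108706) = I*√978462706/108706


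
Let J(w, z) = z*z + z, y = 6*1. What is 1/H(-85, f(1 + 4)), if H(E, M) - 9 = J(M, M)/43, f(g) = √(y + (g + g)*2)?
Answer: 17759/170543 - 43*√26/170543 ≈ 0.10285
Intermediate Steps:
y = 6
f(g) = √(6 + 4*g) (f(g) = √(6 + (g + g)*2) = √(6 + (2*g)*2) = √(6 + 4*g))
J(w, z) = z + z² (J(w, z) = z² + z = z + z²)
H(E, M) = 9 + M*(1 + M)/43 (H(E, M) = 9 + (M*(1 + M))/43 = 9 + (M*(1 + M))*(1/43) = 9 + M*(1 + M)/43)
1/H(-85, f(1 + 4)) = 1/(9 + √(6 + 4*(1 + 4))*(1 + √(6 + 4*(1 + 4)))/43) = 1/(9 + √(6 + 4*5)*(1 + √(6 + 4*5))/43) = 1/(9 + √(6 + 20)*(1 + √(6 + 20))/43) = 1/(9 + √26*(1 + √26)/43)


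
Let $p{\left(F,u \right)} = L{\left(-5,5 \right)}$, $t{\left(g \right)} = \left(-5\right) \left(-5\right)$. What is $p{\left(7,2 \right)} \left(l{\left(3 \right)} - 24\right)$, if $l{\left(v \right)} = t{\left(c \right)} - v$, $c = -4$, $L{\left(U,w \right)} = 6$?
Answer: $-12$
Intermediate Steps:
$t{\left(g \right)} = 25$
$p{\left(F,u \right)} = 6$
$l{\left(v \right)} = 25 - v$
$p{\left(7,2 \right)} \left(l{\left(3 \right)} - 24\right) = 6 \left(\left(25 - 3\right) - 24\right) = 6 \left(22 - 24\right) = 6 \left(-2\right) = -12$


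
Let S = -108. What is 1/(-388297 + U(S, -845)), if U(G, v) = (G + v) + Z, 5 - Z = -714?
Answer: -1/388531 ≈ -2.5738e-6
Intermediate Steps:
Z = 719 (Z = 5 - 1*(-714) = 5 + 714 = 719)
U(G, v) = 719 + G + v (U(G, v) = (G + v) + 719 = 719 + G + v)
1/(-388297 + U(S, -845)) = 1/(-388297 + (719 - 108 - 845)) = 1/(-388297 - 234) = 1/(-388531) = -1/388531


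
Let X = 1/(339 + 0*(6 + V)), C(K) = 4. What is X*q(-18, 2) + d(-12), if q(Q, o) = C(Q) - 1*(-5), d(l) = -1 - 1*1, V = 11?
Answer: -223/113 ≈ -1.9735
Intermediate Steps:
d(l) = -2 (d(l) = -1 - 1 = -2)
q(Q, o) = 9 (q(Q, o) = 4 - 1*(-5) = 4 + 5 = 9)
X = 1/339 (X = 1/(339 + 0*(6 + 11)) = 1/(339 + 0*17) = 1/(339 + 0) = 1/339 ≈ 0.0029499)
X*q(-18, 2) + d(-12) = (1/339)*9 - 2 = 3/113 - 2 = -223/113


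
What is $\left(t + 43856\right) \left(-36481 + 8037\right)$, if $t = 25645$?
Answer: $-1976886444$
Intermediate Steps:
$\left(t + 43856\right) \left(-36481 + 8037\right) = \left(25645 + 43856\right) \left(-36481 + 8037\right) = 69501 \left(-28444\right) = -1976886444$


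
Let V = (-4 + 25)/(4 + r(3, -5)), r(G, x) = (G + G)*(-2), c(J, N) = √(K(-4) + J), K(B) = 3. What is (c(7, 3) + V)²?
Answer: 1081/64 - 21*√10/4 ≈ 0.28867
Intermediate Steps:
c(J, N) = √(3 + J)
r(G, x) = -4*G (r(G, x) = (2*G)*(-2) = -4*G)
V = -21/8 (V = (-4 + 25)/(4 - 4*3) = 21/(4 - 12) = 21/(-8) = 21*(-⅛) = -21/8 ≈ -2.6250)
(c(7, 3) + V)² = (√(3 + 7) - 21/8)² = (√10 - 21/8)² = (-21/8 + √10)²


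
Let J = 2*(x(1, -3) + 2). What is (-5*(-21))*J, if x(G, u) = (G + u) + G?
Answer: 210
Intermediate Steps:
x(G, u) = u + 2*G
J = 2 (J = 2*((-3 + 2*1) + 2) = 2*((-3 + 2) + 2) = 2*(-1 + 2) = 2*1 = 2)
(-5*(-21))*J = -5*(-21)*2 = 105*2 = 210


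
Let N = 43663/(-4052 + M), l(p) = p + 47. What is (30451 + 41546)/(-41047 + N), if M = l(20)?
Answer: -286908045/163615958 ≈ -1.7535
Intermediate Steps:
l(p) = 47 + p
M = 67 (M = 47 + 20 = 67)
N = -43663/3985 (N = 43663/(-4052 + 67) = 43663/(-3985) = 43663*(-1/3985) = -43663/3985 ≈ -10.957)
(30451 + 41546)/(-41047 + N) = (30451 + 41546)/(-41047 - 43663/3985) = 71997/(-163615958/3985) = 71997*(-3985/163615958) = -286908045/163615958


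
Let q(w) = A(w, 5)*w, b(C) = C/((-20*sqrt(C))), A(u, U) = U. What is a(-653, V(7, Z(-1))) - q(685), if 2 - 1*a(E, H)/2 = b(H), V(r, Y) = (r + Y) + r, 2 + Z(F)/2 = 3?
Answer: -17103/5 ≈ -3420.6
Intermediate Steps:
Z(F) = 2 (Z(F) = -4 + 2*3 = -4 + 6 = 2)
b(C) = -sqrt(C)/20 (b(C) = C*(-1/(20*sqrt(C))) = -sqrt(C)/20)
V(r, Y) = Y + 2*r (V(r, Y) = (Y + r) + r = Y + 2*r)
q(w) = 5*w
a(E, H) = 4 + sqrt(H)/10 (a(E, H) = 4 - (-1)*sqrt(H)/10 = 4 + sqrt(H)/10)
a(-653, V(7, Z(-1))) - q(685) = (4 + sqrt(2 + 2*7)/10) - 5*685 = (4 + sqrt(2 + 14)/10) - 1*3425 = (4 + sqrt(16)/10) - 3425 = (4 + (1/10)*4) - 3425 = (4 + 2/5) - 3425 = 22/5 - 3425 = -17103/5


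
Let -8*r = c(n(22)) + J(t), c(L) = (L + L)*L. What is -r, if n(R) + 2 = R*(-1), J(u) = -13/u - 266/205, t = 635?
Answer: 5991601/41656 ≈ 143.84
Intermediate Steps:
J(u) = -266/205 - 13/u (J(u) = -13/u - 266*1/205 = -13/u - 266/205 = -266/205 - 13/u)
n(R) = -2 - R (n(R) = -2 + R*(-1) = -2 - R)
c(L) = 2*L**2 (c(L) = (2*L)*L = 2*L**2)
r = -5991601/41656 (r = -(2*(-2 - 1*22)**2 + (-266/205 - 13/635))/8 = -(2*(-2 - 22)**2 + (-266/205 - 13*1/635))/8 = -(2*(-24)**2 + (-266/205 - 13/635))/8 = -(2*576 - 6863/5207)/8 = -(1152 - 6863/5207)/8 = -1/8*5991601/5207 = -5991601/41656 ≈ -143.84)
-r = -1*(-5991601/41656) = 5991601/41656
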